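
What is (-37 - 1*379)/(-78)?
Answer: 16/3 ≈ 5.3333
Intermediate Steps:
(-37 - 1*379)/(-78) = (-37 - 379)*(-1/78) = -416*(-1/78) = 16/3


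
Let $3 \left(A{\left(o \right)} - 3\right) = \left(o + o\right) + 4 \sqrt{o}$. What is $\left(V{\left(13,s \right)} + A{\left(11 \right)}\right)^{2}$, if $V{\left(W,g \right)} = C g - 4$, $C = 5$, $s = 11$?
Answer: $\frac{11344}{3} + \frac{1472 \sqrt{11}}{9} \approx 4323.8$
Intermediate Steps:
$V{\left(W,g \right)} = -4 + 5 g$ ($V{\left(W,g \right)} = 5 g - 4 = -4 + 5 g$)
$A{\left(o \right)} = 3 + \frac{2 o}{3} + \frac{4 \sqrt{o}}{3}$ ($A{\left(o \right)} = 3 + \frac{\left(o + o\right) + 4 \sqrt{o}}{3} = 3 + \frac{2 o + 4 \sqrt{o}}{3} = 3 + \left(\frac{2 o}{3} + \frac{4 \sqrt{o}}{3}\right) = 3 + \frac{2 o}{3} + \frac{4 \sqrt{o}}{3}$)
$\left(V{\left(13,s \right)} + A{\left(11 \right)}\right)^{2} = \left(\left(-4 + 5 \cdot 11\right) + \left(3 + \frac{2}{3} \cdot 11 + \frac{4 \sqrt{11}}{3}\right)\right)^{2} = \left(\left(-4 + 55\right) + \left(3 + \frac{22}{3} + \frac{4 \sqrt{11}}{3}\right)\right)^{2} = \left(51 + \left(\frac{31}{3} + \frac{4 \sqrt{11}}{3}\right)\right)^{2} = \left(\frac{184}{3} + \frac{4 \sqrt{11}}{3}\right)^{2}$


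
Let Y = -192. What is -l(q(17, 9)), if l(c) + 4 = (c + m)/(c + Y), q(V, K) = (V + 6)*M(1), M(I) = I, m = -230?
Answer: 469/169 ≈ 2.7751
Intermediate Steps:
q(V, K) = 6 + V (q(V, K) = (V + 6)*1 = (6 + V)*1 = 6 + V)
l(c) = -4 + (-230 + c)/(-192 + c) (l(c) = -4 + (c - 230)/(c - 192) = -4 + (-230 + c)/(-192 + c))
-l(q(17, 9)) = -(538 - 3*(6 + 17))/(-192 + (6 + 17)) = -(538 - 3*23)/(-192 + 23) = -(538 - 69)/(-169) = -(-1)*469/169 = -1*(-469/169) = 469/169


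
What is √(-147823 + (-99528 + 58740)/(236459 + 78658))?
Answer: I*√1497668409843/3183 ≈ 384.48*I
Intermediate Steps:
√(-147823 + (-99528 + 58740)/(236459 + 78658)) = √(-147823 - 40788/315117) = √(-147823 - 40788*1/315117) = √(-147823 - 412/3183) = √(-470521021/3183) = I*√1497668409843/3183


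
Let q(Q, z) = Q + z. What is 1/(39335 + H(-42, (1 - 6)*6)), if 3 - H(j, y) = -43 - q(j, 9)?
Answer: 1/39348 ≈ 2.5414e-5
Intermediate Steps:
H(j, y) = 55 + j (H(j, y) = 3 - (-43 - (j + 9)) = 3 - (-43 - (9 + j)) = 3 - (-43 + (-9 - j)) = 3 - (-52 - j) = 3 + (52 + j) = 55 + j)
1/(39335 + H(-42, (1 - 6)*6)) = 1/(39335 + (55 - 42)) = 1/(39335 + 13) = 1/39348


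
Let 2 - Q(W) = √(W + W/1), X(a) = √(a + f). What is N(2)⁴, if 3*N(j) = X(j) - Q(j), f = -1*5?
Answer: ⅑ ≈ 0.11111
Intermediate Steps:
f = -5
X(a) = √(-5 + a) (X(a) = √(a - 5) = √(-5 + a))
Q(W) = 2 - √2*√W (Q(W) = 2 - √(W + W/1) = 2 - √(W + W*1) = 2 - √(W + W) = 2 - √(2*W) = 2 - √2*√W)
N(j) = -⅔ + √(-5 + j)/3 + √2*√j/3 (N(j) = (√(-5 + j) - (2 - √2*√j))/3 = (√(-5 + j) + (-2 + √2*√j))/3 = (-2 + √(-5 + j) + √2*√j)/3 = -⅔ + √(-5 + j)/3 + √2*√j/3)
N(2)⁴ = (-⅔ + √(-5 + 2)/3 + √2*√2/3)⁴ = (-⅔ + √(-3)/3 + ⅔)⁴ = (-⅔ + (I*√3)/3 + ⅔)⁴ = (-⅔ + I*√3/3 + ⅔)⁴ = (I*√3/3)⁴ = ⅑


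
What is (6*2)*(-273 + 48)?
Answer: -2700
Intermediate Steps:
(6*2)*(-273 + 48) = 12*(-225) = -2700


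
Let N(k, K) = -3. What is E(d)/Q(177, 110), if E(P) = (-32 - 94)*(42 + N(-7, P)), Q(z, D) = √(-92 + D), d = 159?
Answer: -819*√2 ≈ -1158.2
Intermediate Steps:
E(P) = -4914 (E(P) = (-32 - 94)*(42 - 3) = -126*39 = -4914)
E(d)/Q(177, 110) = -4914/√(-92 + 110) = -4914*√2/6 = -819*√2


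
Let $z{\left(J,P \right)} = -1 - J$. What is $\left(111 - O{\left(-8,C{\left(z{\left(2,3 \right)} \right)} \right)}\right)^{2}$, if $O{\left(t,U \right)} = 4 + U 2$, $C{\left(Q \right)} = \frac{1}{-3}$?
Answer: $\frac{104329}{9} \approx 11592.0$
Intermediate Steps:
$C{\left(Q \right)} = - \frac{1}{3}$
$O{\left(t,U \right)} = 4 + 2 U$
$\left(111 - O{\left(-8,C{\left(z{\left(2,3 \right)} \right)} \right)}\right)^{2} = \left(111 - \left(4 + 2 \left(- \frac{1}{3}\right)\right)\right)^{2} = \left(111 - \left(4 - \frac{2}{3}\right)\right)^{2} = \left(111 - \frac{10}{3}\right)^{2} = \left(\frac{323}{3}\right)^{2} = \frac{104329}{9}$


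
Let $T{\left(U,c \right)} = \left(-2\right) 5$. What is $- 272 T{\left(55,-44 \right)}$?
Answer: $2720$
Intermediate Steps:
$T{\left(U,c \right)} = -10$
$- 272 T{\left(55,-44 \right)} = \left(-272\right) \left(-10\right) = 2720$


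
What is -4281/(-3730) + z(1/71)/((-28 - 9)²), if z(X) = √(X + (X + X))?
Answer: 4281/3730 + √213/97199 ≈ 1.1479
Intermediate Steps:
z(X) = √3*√X (z(X) = √(X + 2*X) = √(3*X) = √3*√X)
-4281/(-3730) + z(1/71)/((-28 - 9)²) = -4281/(-3730) + (√3*√(1/71))/((-28 - 9)²) = -4281*(-1/3730) + (√3*√(1/71))/((-37)²) = 4281/3730 + (√3*(√71/71))/1369 = 4281/3730 + (√213/71)*(1/1369) = 4281/3730 + √213/97199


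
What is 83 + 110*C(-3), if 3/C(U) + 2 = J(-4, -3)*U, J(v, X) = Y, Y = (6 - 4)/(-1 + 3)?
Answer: 17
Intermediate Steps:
Y = 1 (Y = 2/2 = 2*(½) = 1)
J(v, X) = 1
C(U) = 3/(-2 + U) (C(U) = 3/(-2 + 1*U) = 3/(-2 + U))
83 + 110*C(-3) = 83 + 110*(3/(-2 - 3)) = 83 + 110*(3/(-5)) = 83 + 110*(3*(-⅕)) = 83 + 110*(-⅗) = 83 - 66 = 17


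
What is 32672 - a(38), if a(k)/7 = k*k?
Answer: 22564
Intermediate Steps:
a(k) = 7*k**2 (a(k) = 7*(k*k) = 7*k**2)
32672 - a(38) = 32672 - 7*38**2 = 32672 - 7*1444 = 32672 - 1*10108 = 32672 - 10108 = 22564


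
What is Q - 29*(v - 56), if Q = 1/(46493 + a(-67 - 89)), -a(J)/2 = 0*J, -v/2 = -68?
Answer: -107863759/46493 ≈ -2320.0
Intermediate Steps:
v = 136 (v = -2*(-68) = 136)
a(J) = 0 (a(J) = -0*J = -2*0 = 0)
Q = 1/46493 (Q = 1/(46493 + 0) = 1/46493 ≈ 2.1509e-5)
Q - 29*(v - 56) = 1/46493 - 29*(136 - 56) = 1/46493 - 29*80 = 1/46493 - 2320 = -107863759/46493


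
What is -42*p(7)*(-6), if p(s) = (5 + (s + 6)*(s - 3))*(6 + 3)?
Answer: 129276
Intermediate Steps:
p(s) = 45 + 9*(-3 + s)*(6 + s) (p(s) = (5 + (6 + s)*(-3 + s))*9 = (5 + (-3 + s)*(6 + s))*9 = 45 + 9*(-3 + s)*(6 + s))
-42*p(7)*(-6) = -42*(-117 + 9*7² + 27*7)*(-6) = -42*(-117 + 9*49 + 189)*(-6) = -42*(-117 + 441 + 189)*(-6) = -42*513*(-6) = -21546*(-6) = 129276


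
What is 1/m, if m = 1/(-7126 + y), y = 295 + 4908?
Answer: -1923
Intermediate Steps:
y = 5203
m = -1/1923 (m = 1/(-7126 + 5203) = 1/(-1923) = -1/1923 ≈ -0.00052002)
1/m = 1/(-1/1923) = -1923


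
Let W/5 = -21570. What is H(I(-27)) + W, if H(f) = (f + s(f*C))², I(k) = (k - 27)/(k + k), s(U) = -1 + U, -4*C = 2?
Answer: -431399/4 ≈ -1.0785e+5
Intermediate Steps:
C = -½ (C = -¼*2 = -½ ≈ -0.50000)
W = -107850 (W = 5*(-21570) = -107850)
I(k) = (-27 + k)/(2*k) (I(k) = (-27 + k)/((2*k)) = (-27 + k)*(1/(2*k)) = (-27 + k)/(2*k))
H(f) = (-1 + f/2)² (H(f) = (f + (-1 + f*(-½)))² = (f + (-1 - f/2))² = (-1 + f/2)²)
H(I(-27)) + W = (-2 + (½)*(-27 - 27)/(-27))²/4 - 107850 = (-2 + (½)*(-1/27)*(-54))²/4 - 107850 = (-2 + 1)²/4 - 107850 = (¼)*(-1)² - 107850 = (¼)*1 - 107850 = ¼ - 107850 = -431399/4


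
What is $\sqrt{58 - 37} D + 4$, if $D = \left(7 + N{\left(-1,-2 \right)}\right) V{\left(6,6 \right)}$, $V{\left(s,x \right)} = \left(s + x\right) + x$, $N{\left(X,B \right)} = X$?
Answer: $4 + 108 \sqrt{21} \approx 498.92$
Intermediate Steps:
$V{\left(s,x \right)} = s + 2 x$
$D = 108$ ($D = \left(7 - 1\right) \left(6 + 2 \cdot 6\right) = 6 \left(6 + 12\right) = 6 \cdot 18 = 108$)
$\sqrt{58 - 37} D + 4 = \sqrt{58 - 37} \cdot 108 + 4 = \sqrt{21} \cdot 108 + 4 = 108 \sqrt{21} + 4 = 4 + 108 \sqrt{21}$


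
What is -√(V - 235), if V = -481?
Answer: -2*I*√179 ≈ -26.758*I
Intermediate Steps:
-√(V - 235) = -√(-481 - 235) = -√(-716) = -2*I*√179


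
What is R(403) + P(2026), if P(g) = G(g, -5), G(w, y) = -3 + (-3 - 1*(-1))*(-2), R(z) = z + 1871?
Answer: 2275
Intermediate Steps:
R(z) = 1871 + z
G(w, y) = 1 (G(w, y) = -3 + (-3 + 1)*(-2) = -3 - 2*(-2) = -3 + 4 = 1)
P(g) = 1
R(403) + P(2026) = (1871 + 403) + 1 = 2274 + 1 = 2275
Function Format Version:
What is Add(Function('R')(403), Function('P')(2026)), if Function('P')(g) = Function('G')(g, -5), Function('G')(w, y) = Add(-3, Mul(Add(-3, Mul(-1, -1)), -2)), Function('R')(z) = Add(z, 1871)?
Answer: 2275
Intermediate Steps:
Function('R')(z) = Add(1871, z)
Function('G')(w, y) = 1 (Function('G')(w, y) = Add(-3, Mul(Add(-3, 1), -2)) = Add(-3, Mul(-2, -2)) = Add(-3, 4) = 1)
Function('P')(g) = 1
Add(Function('R')(403), Function('P')(2026)) = Add(Add(1871, 403), 1) = Add(2274, 1) = 2275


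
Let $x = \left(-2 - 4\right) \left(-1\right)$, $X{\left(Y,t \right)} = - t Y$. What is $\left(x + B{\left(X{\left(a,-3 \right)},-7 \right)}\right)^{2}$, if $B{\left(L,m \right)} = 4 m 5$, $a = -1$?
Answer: $17956$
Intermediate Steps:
$X{\left(Y,t \right)} = - Y t$
$x = 6$ ($x = \left(-6\right) \left(-1\right) = 6$)
$B{\left(L,m \right)} = 20 m$
$\left(x + B{\left(X{\left(a,-3 \right)},-7 \right)}\right)^{2} = \left(6 + 20 \left(-7\right)\right)^{2} = \left(6 - 140\right)^{2} = \left(-134\right)^{2} = 17956$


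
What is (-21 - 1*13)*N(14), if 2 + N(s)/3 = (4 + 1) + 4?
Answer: -714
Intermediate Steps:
N(s) = 21 (N(s) = -6 + 3*((4 + 1) + 4) = -6 + 3*(5 + 4) = -6 + 3*9 = -6 + 27 = 21)
(-21 - 1*13)*N(14) = (-21 - 1*13)*21 = (-21 - 13)*21 = -34*21 = -714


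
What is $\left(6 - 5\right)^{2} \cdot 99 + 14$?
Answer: $113$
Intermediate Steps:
$\left(6 - 5\right)^{2} \cdot 99 + 14 = 1^{2} \cdot 99 + 14 = 1 \cdot 99 + 14 = 99 + 14 = 113$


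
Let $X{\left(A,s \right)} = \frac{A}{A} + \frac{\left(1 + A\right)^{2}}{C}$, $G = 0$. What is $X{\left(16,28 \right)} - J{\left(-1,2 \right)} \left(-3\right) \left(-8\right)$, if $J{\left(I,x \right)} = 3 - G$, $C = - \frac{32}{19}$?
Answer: $- \frac{7763}{32} \approx -242.59$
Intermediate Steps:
$C = - \frac{32}{19}$ ($C = \left(-32\right) \frac{1}{19} = - \frac{32}{19} \approx -1.6842$)
$J{\left(I,x \right)} = 3$ ($J{\left(I,x \right)} = 3 - 0 = 3 + 0 = 3$)
$X{\left(A,s \right)} = 1 - \frac{19 \left(1 + A\right)^{2}}{32}$ ($X{\left(A,s \right)} = \frac{A}{A} + \frac{\left(1 + A\right)^{2}}{- \frac{32}{19}} = 1 + \left(1 + A\right)^{2} \left(- \frac{19}{32}\right) = 1 - \frac{19 \left(1 + A\right)^{2}}{32}$)
$X{\left(16,28 \right)} - J{\left(-1,2 \right)} \left(-3\right) \left(-8\right) = \left(1 - \frac{19 \left(1 + 16\right)^{2}}{32}\right) - 3 \left(-3\right) \left(-8\right) = \left(1 - \frac{19 \cdot 17^{2}}{32}\right) - \left(-9\right) \left(-8\right) = \left(1 - \frac{5491}{32}\right) - 72 = - \frac{5459}{32} - 72 = - \frac{7763}{32}$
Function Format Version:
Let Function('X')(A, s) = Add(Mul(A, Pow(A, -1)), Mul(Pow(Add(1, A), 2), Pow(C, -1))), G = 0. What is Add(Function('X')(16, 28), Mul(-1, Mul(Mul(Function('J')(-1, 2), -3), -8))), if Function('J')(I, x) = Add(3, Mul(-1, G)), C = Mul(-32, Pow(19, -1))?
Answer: Rational(-7763, 32) ≈ -242.59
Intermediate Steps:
C = Rational(-32, 19) (C = Mul(-32, Rational(1, 19)) = Rational(-32, 19) ≈ -1.6842)
Function('J')(I, x) = 3 (Function('J')(I, x) = Add(3, Mul(-1, 0)) = Add(3, 0) = 3)
Function('X')(A, s) = Add(1, Mul(Rational(-19, 32), Pow(Add(1, A), 2))) (Function('X')(A, s) = Add(Mul(A, Pow(A, -1)), Mul(Pow(Add(1, A), 2), Pow(Rational(-32, 19), -1))) = Add(1, Mul(Pow(Add(1, A), 2), Rational(-19, 32))) = Add(1, Mul(Rational(-19, 32), Pow(Add(1, A), 2))))
Add(Function('X')(16, 28), Mul(-1, Mul(Mul(Function('J')(-1, 2), -3), -8))) = Add(Add(1, Mul(Rational(-19, 32), Pow(Add(1, 16), 2))), Mul(-1, Mul(Mul(3, -3), -8))) = Add(Add(1, Mul(Rational(-19, 32), Pow(17, 2))), Mul(-1, Mul(-9, -8))) = Add(Add(1, Mul(Rational(-19, 32), 289)), Mul(-1, 72)) = Add(Add(1, Rational(-5491, 32)), -72) = Add(Rational(-5459, 32), -72) = Rational(-7763, 32)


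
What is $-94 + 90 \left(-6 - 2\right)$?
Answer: $-814$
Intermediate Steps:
$-94 + 90 \left(-6 - 2\right) = -94 + 90 \left(-8\right) = -94 - 720 = -814$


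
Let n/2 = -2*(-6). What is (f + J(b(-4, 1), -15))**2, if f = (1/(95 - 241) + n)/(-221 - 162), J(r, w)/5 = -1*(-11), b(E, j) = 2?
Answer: 9437104128169/3126822724 ≈ 3018.1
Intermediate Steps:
n = 24 (n = 2*(-2*(-6)) = 2*12 = 24)
J(r, w) = 55 (J(r, w) = 5*(-1*(-11)) = 5*11 = 55)
f = -3503/55918 (f = (1/(95 - 241) + 24)/(-221 - 162) = (1/(-146) + 24)/(-383) = (-1/146 + 24)*(-1/383) = (3503/146)*(-1/383) = -3503/55918 ≈ -0.062645)
(f + J(b(-4, 1), -15))**2 = (-3503/55918 + 55)**2 = (3071987/55918)**2 = 9437104128169/3126822724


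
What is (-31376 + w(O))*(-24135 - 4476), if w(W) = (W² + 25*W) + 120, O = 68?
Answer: 713329452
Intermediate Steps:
w(W) = 120 + W² + 25*W
(-31376 + w(O))*(-24135 - 4476) = (-31376 + (120 + 68² + 25*68))*(-24135 - 4476) = (-31376 + (120 + 4624 + 1700))*(-28611) = (-31376 + 6444)*(-28611) = -24932*(-28611) = 713329452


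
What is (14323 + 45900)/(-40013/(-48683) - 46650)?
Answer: -2931836309/2271021937 ≈ -1.2910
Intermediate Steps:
(14323 + 45900)/(-40013/(-48683) - 46650) = 60223/(-40013*(-1/48683) - 46650) = 60223/(40013/48683 - 46650) = 60223/(-2271021937/48683) = 60223*(-48683/2271021937) = -2931836309/2271021937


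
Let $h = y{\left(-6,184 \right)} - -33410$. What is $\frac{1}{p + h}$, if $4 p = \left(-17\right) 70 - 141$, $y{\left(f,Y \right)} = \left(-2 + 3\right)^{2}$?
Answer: $\frac{4}{132313} \approx 3.0231 \cdot 10^{-5}$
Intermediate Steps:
$y{\left(f,Y \right)} = 1$ ($y{\left(f,Y \right)} = 1^{2} = 1$)
$p = - \frac{1331}{4}$ ($p = \frac{\left(-17\right) 70 - 141}{4} = \frac{-1190 - 141}{4} = \frac{1}{4} \left(-1331\right) = - \frac{1331}{4} \approx -332.75$)
$h = 33411$ ($h = 1 - -33410 = 1 + 33410 = 33411$)
$\frac{1}{p + h} = \frac{1}{- \frac{1331}{4} + 33411} = \frac{1}{\frac{132313}{4}} = \frac{4}{132313}$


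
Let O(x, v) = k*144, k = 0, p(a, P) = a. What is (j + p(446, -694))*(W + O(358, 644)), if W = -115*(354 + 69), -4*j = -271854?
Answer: -6655560255/2 ≈ -3.3278e+9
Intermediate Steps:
j = 135927/2 (j = -1/4*(-271854) = 135927/2 ≈ 67964.)
O(x, v) = 0 (O(x, v) = 0*144 = 0)
W = -48645 (W = -115*423 = -48645)
(j + p(446, -694))*(W + O(358, 644)) = (135927/2 + 446)*(-48645 + 0) = (136819/2)*(-48645) = -6655560255/2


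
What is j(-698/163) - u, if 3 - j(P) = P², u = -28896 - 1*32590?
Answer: 1633214037/26569 ≈ 61471.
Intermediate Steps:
u = -61486 (u = -28896 - 32590 = -61486)
j(P) = 3 - P²
j(-698/163) - u = (3 - (-698/163)²) - 1*(-61486) = (3 - (-698*1/163)²) + 61486 = (3 - (-698/163)²) + 61486 = (3 - 1*487204/26569) + 61486 = (3 - 487204/26569) + 61486 = -407497/26569 + 61486 = 1633214037/26569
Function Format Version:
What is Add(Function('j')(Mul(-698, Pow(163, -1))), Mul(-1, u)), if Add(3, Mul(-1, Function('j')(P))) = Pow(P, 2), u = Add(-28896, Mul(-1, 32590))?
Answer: Rational(1633214037, 26569) ≈ 61471.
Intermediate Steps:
u = -61486 (u = Add(-28896, -32590) = -61486)
Function('j')(P) = Add(3, Mul(-1, Pow(P, 2)))
Add(Function('j')(Mul(-698, Pow(163, -1))), Mul(-1, u)) = Add(Add(3, Mul(-1, Pow(Mul(-698, Pow(163, -1)), 2))), Mul(-1, -61486)) = Add(Add(3, Mul(-1, Pow(Mul(-698, Rational(1, 163)), 2))), 61486) = Add(Add(3, Mul(-1, Pow(Rational(-698, 163), 2))), 61486) = Add(Add(3, Mul(-1, Rational(487204, 26569))), 61486) = Add(Add(3, Rational(-487204, 26569)), 61486) = Add(Rational(-407497, 26569), 61486) = Rational(1633214037, 26569)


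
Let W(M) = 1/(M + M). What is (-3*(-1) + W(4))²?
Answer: 625/64 ≈ 9.7656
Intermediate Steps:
W(M) = 1/(2*M)
(-3*(-1) + W(4))² = (-3*(-1) + (½)/4)² = (3 + (½)*(¼))² = (3 + ⅛)² = (25/8)² = 625/64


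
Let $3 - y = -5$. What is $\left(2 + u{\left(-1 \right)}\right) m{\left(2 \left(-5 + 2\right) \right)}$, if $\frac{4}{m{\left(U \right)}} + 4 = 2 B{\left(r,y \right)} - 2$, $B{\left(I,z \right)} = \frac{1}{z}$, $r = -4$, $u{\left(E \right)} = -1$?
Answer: $- \frac{16}{23} \approx -0.69565$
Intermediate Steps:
$y = 8$ ($y = 3 - -5 = 3 + 5 = 8$)
$m{\left(U \right)} = - \frac{16}{23}$ ($m{\left(U \right)} = \frac{4}{-4 - \left(2 - \frac{2}{8}\right)} = \frac{4}{-4 + \left(2 \cdot \frac{1}{8} - 2\right)} = \frac{4}{-4 + \left(\frac{1}{4} - 2\right)} = \frac{4}{-4 - \frac{7}{4}} = \frac{4}{- \frac{23}{4}} = 4 \left(- \frac{4}{23}\right) = - \frac{16}{23}$)
$\left(2 + u{\left(-1 \right)}\right) m{\left(2 \left(-5 + 2\right) \right)} = \left(2 - 1\right) \left(- \frac{16}{23}\right) = 1 \left(- \frac{16}{23}\right) = - \frac{16}{23}$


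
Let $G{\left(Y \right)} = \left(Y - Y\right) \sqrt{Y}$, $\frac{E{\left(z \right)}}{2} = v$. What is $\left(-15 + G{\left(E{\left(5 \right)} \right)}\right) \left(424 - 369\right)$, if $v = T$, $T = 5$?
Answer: $-825$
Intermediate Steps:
$v = 5$
$E{\left(z \right)} = 10$ ($E{\left(z \right)} = 2 \cdot 5 = 10$)
$G{\left(Y \right)} = 0$ ($G{\left(Y \right)} = 0 \sqrt{Y} = 0$)
$\left(-15 + G{\left(E{\left(5 \right)} \right)}\right) \left(424 - 369\right) = \left(-15 + 0\right) \left(424 - 369\right) = \left(-15\right) 55 = -825$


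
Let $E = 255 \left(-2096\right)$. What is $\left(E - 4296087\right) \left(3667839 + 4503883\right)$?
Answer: $-39474050626374$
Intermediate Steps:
$E = -534480$
$\left(E - 4296087\right) \left(3667839 + 4503883\right) = \left(-534480 - 4296087\right) \left(3667839 + 4503883\right) = \left(-4830567\right) 8171722 = -39474050626374$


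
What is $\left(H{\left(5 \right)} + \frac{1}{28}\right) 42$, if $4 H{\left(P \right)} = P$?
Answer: $54$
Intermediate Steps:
$H{\left(P \right)} = \frac{P}{4}$
$\left(H{\left(5 \right)} + \frac{1}{28}\right) 42 = \left(\frac{1}{4} \cdot 5 + \frac{1}{28}\right) 42 = \left(\frac{5}{4} + \frac{1}{28}\right) 42 = \frac{9}{7} \cdot 42 = 54$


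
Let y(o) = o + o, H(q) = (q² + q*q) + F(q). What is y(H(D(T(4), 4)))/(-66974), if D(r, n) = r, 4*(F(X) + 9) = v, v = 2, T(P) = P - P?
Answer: 17/66974 ≈ 0.00025383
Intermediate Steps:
T(P) = 0
F(X) = -17/2 (F(X) = -9 + (¼)*2 = -9 + ½ = -17/2)
H(q) = -17/2 + 2*q² (H(q) = (q² + q*q) - 17/2 = (q² + q²) - 17/2 = 2*q² - 17/2 = -17/2 + 2*q²)
y(o) = 2*o
y(H(D(T(4), 4)))/(-66974) = (2*(-17/2 + 2*0²))/(-66974) = (2*(-17/2 + 2*0))*(-1/66974) = (2*(-17/2 + 0))*(-1/66974) = (2*(-17/2))*(-1/66974) = -17*(-1/66974) = 17/66974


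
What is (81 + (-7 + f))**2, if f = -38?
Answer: 1296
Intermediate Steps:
(81 + (-7 + f))**2 = (81 + (-7 - 38))**2 = (81 - 45)**2 = 36**2 = 1296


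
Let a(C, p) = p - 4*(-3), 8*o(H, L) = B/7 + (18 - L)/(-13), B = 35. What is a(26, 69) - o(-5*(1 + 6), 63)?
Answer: 4157/52 ≈ 79.942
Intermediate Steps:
o(H, L) = 47/104 + L/104 (o(H, L) = (35/7 + (18 - L)/(-13))/8 = (35*(⅐) + (18 - L)*(-1/13))/8 = (5 + (-18/13 + L/13))/8 = (47/13 + L/13)/8 = 47/104 + L/104)
a(C, p) = 12 + p (a(C, p) = p + 12 = 12 + p)
a(26, 69) - o(-5*(1 + 6), 63) = (12 + 69) - (47/104 + (1/104)*63) = 81 - (47/104 + 63/104) = 81 - 1*55/52 = 81 - 55/52 = 4157/52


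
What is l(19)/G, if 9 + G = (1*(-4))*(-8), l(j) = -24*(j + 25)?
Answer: -1056/23 ≈ -45.913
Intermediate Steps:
l(j) = -600 - 24*j (l(j) = -24*(25 + j) = -600 - 24*j)
G = 23 (G = -9 + (1*(-4))*(-8) = -9 - 4*(-8) = -9 + 32 = 23)
l(19)/G = (-600 - 24*19)/23 = (-600 - 456)*(1/23) = -1056*1/23 = -1056/23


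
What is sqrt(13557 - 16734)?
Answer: 3*I*sqrt(353) ≈ 56.365*I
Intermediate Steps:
sqrt(13557 - 16734) = sqrt(-3177) = 3*I*sqrt(353)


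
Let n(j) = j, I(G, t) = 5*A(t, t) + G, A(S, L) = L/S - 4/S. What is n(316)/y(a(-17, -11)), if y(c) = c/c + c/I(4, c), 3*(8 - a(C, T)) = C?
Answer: 73233/652 ≈ 112.32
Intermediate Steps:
A(S, L) = -4/S + L/S
a(C, T) = 8 - C/3
I(G, t) = G + 5*(-4 + t)/t (I(G, t) = 5*((-4 + t)/t) + G = 5*(-4 + t)/t + G = G + 5*(-4 + t)/t)
y(c) = 1 + c/(9 - 20/c) (y(c) = c/c + c/(5 + 4 - 20/c) = 1 + c/(9 - 20/c))
n(316)/y(a(-17, -11)) = 316/(((-20 + (8 - ⅓*(-17))² + 9*(8 - ⅓*(-17)))/(-20 + 9*(8 - ⅓*(-17))))) = 316/(((-20 + (8 + 17/3)² + 9*(8 + 17/3))/(-20 + 9*(8 + 17/3)))) = 316/(((-20 + (41/3)² + 9*(41/3))/(-20 + 9*(41/3)))) = 316/(((-20 + 1681/9 + 123)/(-20 + 123))) = 316/(((2608/9)/103)) = 316/(((1/103)*(2608/9))) = 316/(2608/927) = 316*(927/2608) = 73233/652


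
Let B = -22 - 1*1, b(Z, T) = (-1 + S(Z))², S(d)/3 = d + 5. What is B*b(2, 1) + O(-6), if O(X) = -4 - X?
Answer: -9198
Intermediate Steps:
S(d) = 15 + 3*d (S(d) = 3*(d + 5) = 3*(5 + d) = 15 + 3*d)
b(Z, T) = (14 + 3*Z)² (b(Z, T) = (-1 + (15 + 3*Z))² = (14 + 3*Z)²)
B = -23 (B = -22 - 1 = -23)
B*b(2, 1) + O(-6) = -23*(14 + 3*2)² + (-4 - 1*(-6)) = -23*(14 + 6)² + (-4 + 6) = -23*20² + 2 = -23*400 + 2 = -9200 + 2 = -9198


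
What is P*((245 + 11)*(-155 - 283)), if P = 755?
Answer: -84656640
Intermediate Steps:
P*((245 + 11)*(-155 - 283)) = 755*((245 + 11)*(-155 - 283)) = 755*(256*(-438)) = 755*(-112128) = -84656640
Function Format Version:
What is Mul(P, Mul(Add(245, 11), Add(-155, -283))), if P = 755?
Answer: -84656640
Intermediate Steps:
Mul(P, Mul(Add(245, 11), Add(-155, -283))) = Mul(755, Mul(Add(245, 11), Add(-155, -283))) = Mul(755, Mul(256, -438)) = Mul(755, -112128) = -84656640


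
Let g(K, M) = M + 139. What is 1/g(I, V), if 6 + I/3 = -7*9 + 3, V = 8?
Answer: 1/147 ≈ 0.0068027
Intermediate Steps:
I = -198 (I = -18 + 3*(-7*9 + 3) = -18 + 3*(-63 + 3) = -18 + 3*(-60) = -18 - 180 = -198)
g(K, M) = 139 + M
1/g(I, V) = 1/(139 + 8) = 1/147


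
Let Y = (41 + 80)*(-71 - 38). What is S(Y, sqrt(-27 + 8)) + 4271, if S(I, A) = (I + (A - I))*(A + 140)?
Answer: 4252 + 140*I*sqrt(19) ≈ 4252.0 + 610.25*I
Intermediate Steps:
Y = -13189 (Y = 121*(-109) = -13189)
S(I, A) = A*(140 + A)
S(Y, sqrt(-27 + 8)) + 4271 = sqrt(-27 + 8)*(140 + sqrt(-27 + 8)) + 4271 = sqrt(-19)*(140 + sqrt(-19)) + 4271 = (I*sqrt(19))*(140 + I*sqrt(19)) + 4271 = I*sqrt(19)*(140 + I*sqrt(19)) + 4271 = 4271 + I*sqrt(19)*(140 + I*sqrt(19))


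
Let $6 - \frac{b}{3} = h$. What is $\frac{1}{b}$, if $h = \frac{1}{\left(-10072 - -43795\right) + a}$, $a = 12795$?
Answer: $\frac{15506}{279107} \approx 0.055556$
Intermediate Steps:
$h = \frac{1}{46518}$ ($h = \frac{1}{\left(-10072 - -43795\right) + 12795} = \frac{1}{\left(-10072 + 43795\right) + 12795} = \frac{1}{33723 + 12795} = \frac{1}{46518} \approx 2.1497 \cdot 10^{-5}$)
$b = \frac{279107}{15506}$ ($b = 18 - \frac{1}{15506} = \frac{279107}{15506} \approx 18.0$)
$\frac{1}{b} = \frac{1}{\frac{279107}{15506}} = \frac{15506}{279107}$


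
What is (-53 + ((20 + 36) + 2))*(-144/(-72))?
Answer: 10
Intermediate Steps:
(-53 + ((20 + 36) + 2))*(-144/(-72)) = (-53 + (56 + 2))*(-144*(-1/72)) = (-53 + 58)*2 = 5*2 = 10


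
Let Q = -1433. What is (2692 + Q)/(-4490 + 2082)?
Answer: -1259/2408 ≈ -0.52284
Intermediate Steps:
(2692 + Q)/(-4490 + 2082) = (2692 - 1433)/(-4490 + 2082) = 1259/(-2408) = 1259*(-1/2408) = -1259/2408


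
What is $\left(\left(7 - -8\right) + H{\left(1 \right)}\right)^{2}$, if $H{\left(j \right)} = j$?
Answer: $256$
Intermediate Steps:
$\left(\left(7 - -8\right) + H{\left(1 \right)}\right)^{2} = \left(\left(7 - -8\right) + 1\right)^{2} = \left(\left(7 + 8\right) + 1\right)^{2} = \left(15 + 1\right)^{2} = 16^{2} = 256$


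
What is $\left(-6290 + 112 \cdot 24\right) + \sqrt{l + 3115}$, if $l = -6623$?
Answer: $-3602 + 2 i \sqrt{877} \approx -3602.0 + 59.228 i$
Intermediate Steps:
$\left(-6290 + 112 \cdot 24\right) + \sqrt{l + 3115} = \left(-6290 + 112 \cdot 24\right) + \sqrt{-6623 + 3115} = \left(-6290 + 2688\right) + \sqrt{-3508} = -3602 + 2 i \sqrt{877}$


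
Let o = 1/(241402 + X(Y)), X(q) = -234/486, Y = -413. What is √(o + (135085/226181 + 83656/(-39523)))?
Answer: 2*I*√10657235936358911149751139369665/5296842980229053 ≈ 1.2326*I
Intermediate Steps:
X(q) = -13/27 (X(q) = -234*1/486 = -13/27)
o = 27/6517841 (o = 1/(241402 - 13/27) = 1/(6517841/27) = 27/6517841 ≈ 4.1425e-6)
√(o + (135085/226181 + 83656/(-39523))) = √(27/6517841 + (135085/226181 + 83656/(-39523))) = √(27/6517841 + (135085*(1/226181) + 83656*(-1/39523))) = √(27/6517841 + (135085/226181 - 83656/39523)) = √(27/6517841 - 13582433281/8939351663) = √(-8047990832379220/5296842980229053) = 2*I*√10657235936358911149751139369665/5296842980229053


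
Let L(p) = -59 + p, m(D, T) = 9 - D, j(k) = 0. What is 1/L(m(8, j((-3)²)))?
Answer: -1/58 ≈ -0.017241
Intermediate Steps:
1/L(m(8, j((-3)²))) = 1/(-59 + (9 - 1*8)) = 1/(-59 + (9 - 8)) = 1/(-59 + 1) = 1/(-58) = -1/58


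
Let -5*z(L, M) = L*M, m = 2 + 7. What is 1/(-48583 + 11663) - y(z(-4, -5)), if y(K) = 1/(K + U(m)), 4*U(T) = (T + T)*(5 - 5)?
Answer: 9229/36920 ≈ 0.24997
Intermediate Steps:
m = 9
U(T) = 0 (U(T) = ((T + T)*(5 - 5))/4 = ((2*T)*0)/4 = (¼)*0 = 0)
z(L, M) = -L*M/5
y(K) = 1/K (y(K) = 1/(K + 0) = 1/K)
1/(-48583 + 11663) - y(z(-4, -5)) = 1/(-48583 + 11663) - 1/((-⅕*(-4)*(-5))) = 1/(-36920) - 1/(-4) = -1/36920 - 1*(-¼) = -1/36920 + ¼ = 9229/36920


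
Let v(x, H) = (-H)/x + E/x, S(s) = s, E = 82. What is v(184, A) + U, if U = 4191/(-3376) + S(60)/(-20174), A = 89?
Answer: -1004442629/783235376 ≈ -1.2824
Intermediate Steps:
U = -42375897/34053712 (U = 4191/(-3376) + 60/(-20174) = 4191*(-1/3376) + 60*(-1/20174) = -4191/3376 - 30/10087 = -42375897/34053712 ≈ -1.2444)
v(x, H) = 82/x - H/x (v(x, H) = (-H)/x + 82/x = -H/x + 82/x = 82/x - H/x)
v(184, A) + U = (82 - 1*89)/184 - 42375897/34053712 = (82 - 89)/184 - 42375897/34053712 = (1/184)*(-7) - 42375897/34053712 = -7/184 - 42375897/34053712 = -1004442629/783235376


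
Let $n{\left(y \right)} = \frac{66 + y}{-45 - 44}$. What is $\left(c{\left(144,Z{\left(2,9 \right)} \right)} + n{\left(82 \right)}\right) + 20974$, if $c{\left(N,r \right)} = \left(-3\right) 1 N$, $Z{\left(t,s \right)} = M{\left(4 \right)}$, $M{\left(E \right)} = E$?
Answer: $\frac{1828090}{89} \approx 20540.0$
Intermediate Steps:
$Z{\left(t,s \right)} = 4$
$c{\left(N,r \right)} = - 3 N$
$n{\left(y \right)} = - \frac{66}{89} - \frac{y}{89}$ ($n{\left(y \right)} = \frac{66 + y}{-89} = \left(66 + y\right) \left(- \frac{1}{89}\right) = - \frac{66}{89} - \frac{y}{89}$)
$\left(c{\left(144,Z{\left(2,9 \right)} \right)} + n{\left(82 \right)}\right) + 20974 = \left(\left(-3\right) 144 - \frac{148}{89}\right) + 20974 = \left(-432 - \frac{148}{89}\right) + 20974 = - \frac{38596}{89} + 20974 = \frac{1828090}{89}$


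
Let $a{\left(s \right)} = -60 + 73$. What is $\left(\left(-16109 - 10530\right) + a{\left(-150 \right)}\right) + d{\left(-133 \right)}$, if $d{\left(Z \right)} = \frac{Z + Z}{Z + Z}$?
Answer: $-26625$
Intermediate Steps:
$d{\left(Z \right)} = 1$ ($d{\left(Z \right)} = \frac{2 Z}{2 Z} = 2 Z \frac{1}{2 Z} = 1$)
$a{\left(s \right)} = 13$
$\left(\left(-16109 - 10530\right) + a{\left(-150 \right)}\right) + d{\left(-133 \right)} = \left(\left(-16109 - 10530\right) + 13\right) + 1 = \left(-26639 + 13\right) + 1 = -26626 + 1 = -26625$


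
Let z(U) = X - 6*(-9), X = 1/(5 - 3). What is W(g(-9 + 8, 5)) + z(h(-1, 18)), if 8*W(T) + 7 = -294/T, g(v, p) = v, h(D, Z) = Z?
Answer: 723/8 ≈ 90.375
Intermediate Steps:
X = ½ (X = 1/2 = ½ ≈ 0.50000)
W(T) = -7/8 - 147/(4*T) (W(T) = -7/8 + (-294/T)/8 = -7/8 - 147/(4*T))
z(U) = 109/2 (z(U) = ½ - 6*(-9) = ½ + 54 = 109/2)
W(g(-9 + 8, 5)) + z(h(-1, 18)) = 7*(-42 - (-9 + 8))/(8*(-9 + 8)) + 109/2 = (7/8)*(-42 - 1*(-1))/(-1) + 109/2 = (7/8)*(-1)*(-42 + 1) + 109/2 = (7/8)*(-1)*(-41) + 109/2 = 287/8 + 109/2 = 723/8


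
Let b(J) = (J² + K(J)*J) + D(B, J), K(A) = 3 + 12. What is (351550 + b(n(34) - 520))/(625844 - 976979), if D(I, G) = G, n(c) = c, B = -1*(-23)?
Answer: -115994/70227 ≈ -1.6517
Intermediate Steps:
B = 23
K(A) = 15
b(J) = J² + 16*J (b(J) = (J² + 15*J) + J = J² + 16*J)
(351550 + b(n(34) - 520))/(625844 - 976979) = (351550 + (34 - 520)*(16 + (34 - 520)))/(625844 - 976979) = (351550 - 486*(16 - 486))/(-351135) = (351550 - 486*(-470))*(-1/351135) = (351550 + 228420)*(-1/351135) = 579970*(-1/351135) = -115994/70227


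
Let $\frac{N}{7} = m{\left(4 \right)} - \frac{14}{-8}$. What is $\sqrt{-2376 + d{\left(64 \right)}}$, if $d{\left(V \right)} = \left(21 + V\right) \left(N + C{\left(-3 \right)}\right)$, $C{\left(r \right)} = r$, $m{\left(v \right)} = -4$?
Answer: $\frac{i \sqrt{15879}}{2} \approx 63.006 i$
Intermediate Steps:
$N = - \frac{63}{4}$ ($N = 7 \left(-4 - \frac{14}{-8}\right) = 7 \left(-4 - - \frac{7}{4}\right) = 7 \left(-4 + \frac{7}{4}\right) = 7 \left(- \frac{9}{4}\right) = - \frac{63}{4} \approx -15.75$)
$d{\left(V \right)} = - \frac{1575}{4} - \frac{75 V}{4}$ ($d{\left(V \right)} = \left(21 + V\right) \left(- \frac{63}{4} - 3\right) = \left(21 + V\right) \left(- \frac{75}{4}\right) = - \frac{1575}{4} - \frac{75 V}{4}$)
$\sqrt{-2376 + d{\left(64 \right)}} = \sqrt{-2376 - \frac{6375}{4}} = \sqrt{- \frac{15879}{4}} = \frac{i \sqrt{15879}}{2}$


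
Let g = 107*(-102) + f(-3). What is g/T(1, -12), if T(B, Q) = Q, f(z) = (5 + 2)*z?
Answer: 3645/4 ≈ 911.25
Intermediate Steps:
f(z) = 7*z
g = -10935 (g = 107*(-102) + 7*(-3) = -10914 - 21 = -10935)
g/T(1, -12) = -10935/(-12) = -10935*(-1/12) = 3645/4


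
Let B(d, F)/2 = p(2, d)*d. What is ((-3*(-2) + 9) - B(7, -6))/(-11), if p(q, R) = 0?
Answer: -15/11 ≈ -1.3636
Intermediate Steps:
B(d, F) = 0 (B(d, F) = 2*(0*d) = 2*0 = 0)
((-3*(-2) + 9) - B(7, -6))/(-11) = ((-3*(-2) + 9) - 1*0)/(-11) = ((6 + 9) + 0)*(-1/11) = (15 + 0)*(-1/11) = 15*(-1/11) = -15/11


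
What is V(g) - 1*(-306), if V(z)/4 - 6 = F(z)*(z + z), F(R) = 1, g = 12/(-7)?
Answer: 2214/7 ≈ 316.29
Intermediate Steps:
g = -12/7 (g = 12*(-1/7) = -12/7 ≈ -1.7143)
V(z) = 24 + 8*z (V(z) = 24 + 4*(1*(z + z)) = 24 + 4*(1*(2*z)) = 24 + 4*(2*z) = 24 + 8*z)
V(g) - 1*(-306) = (24 + 8*(-12/7)) - 1*(-306) = (24 - 96/7) + 306 = 72/7 + 306 = 2214/7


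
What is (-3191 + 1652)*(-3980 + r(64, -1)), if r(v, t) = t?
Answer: 6126759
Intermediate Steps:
(-3191 + 1652)*(-3980 + r(64, -1)) = (-3191 + 1652)*(-3980 - 1) = -1539*(-3981) = 6126759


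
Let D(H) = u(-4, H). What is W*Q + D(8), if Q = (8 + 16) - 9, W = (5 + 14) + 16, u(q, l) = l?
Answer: 533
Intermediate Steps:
D(H) = H
W = 35 (W = 19 + 16 = 35)
Q = 15 (Q = 24 - 9 = 15)
W*Q + D(8) = 35*15 + 8 = 525 + 8 = 533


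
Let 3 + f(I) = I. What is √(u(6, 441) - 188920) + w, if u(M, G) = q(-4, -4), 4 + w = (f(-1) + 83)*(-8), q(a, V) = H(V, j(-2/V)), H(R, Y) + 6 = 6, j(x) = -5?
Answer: -636 + 2*I*√47230 ≈ -636.0 + 434.65*I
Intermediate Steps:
f(I) = -3 + I
H(R, Y) = 0 (H(R, Y) = -6 + 6 = 0)
q(a, V) = 0
w = -636 (w = -4 + ((-3 - 1) + 83)*(-8) = -4 + (-4 + 83)*(-8) = -4 + 79*(-8) = -4 - 632 = -636)
u(M, G) = 0
√(u(6, 441) - 188920) + w = √(0 - 188920) - 636 = √(-188920) - 636 = 2*I*√47230 - 636 = -636 + 2*I*√47230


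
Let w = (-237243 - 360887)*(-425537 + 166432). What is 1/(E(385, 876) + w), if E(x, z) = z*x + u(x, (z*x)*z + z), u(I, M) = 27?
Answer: 1/154978810937 ≈ 6.4525e-12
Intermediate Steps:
w = 154978473650 (w = -598130*(-259105) = 154978473650)
E(x, z) = 27 + x*z (E(x, z) = z*x + 27 = x*z + 27 = 27 + x*z)
1/(E(385, 876) + w) = 1/((27 + 385*876) + 154978473650) = 1/((27 + 337260) + 154978473650) = 1/(337287 + 154978473650) = 1/154978810937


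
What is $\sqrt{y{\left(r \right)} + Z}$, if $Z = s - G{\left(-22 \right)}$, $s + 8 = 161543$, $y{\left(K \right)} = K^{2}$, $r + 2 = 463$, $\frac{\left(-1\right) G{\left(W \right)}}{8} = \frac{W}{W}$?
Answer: $4 \sqrt{23379} \approx 611.61$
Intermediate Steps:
$G{\left(W \right)} = -8$ ($G{\left(W \right)} = - 8 \frac{W}{W} = \left(-8\right) 1 = -8$)
$r = 461$ ($r = -2 + 463 = 461$)
$s = 161535$ ($s = -8 + 161543 = 161535$)
$Z = 161543$ ($Z = 161535 - -8 = 161535 + 8 = 161543$)
$\sqrt{y{\left(r \right)} + Z} = \sqrt{461^{2} + 161543} = \sqrt{212521 + 161543} = \sqrt{374064} = 4 \sqrt{23379}$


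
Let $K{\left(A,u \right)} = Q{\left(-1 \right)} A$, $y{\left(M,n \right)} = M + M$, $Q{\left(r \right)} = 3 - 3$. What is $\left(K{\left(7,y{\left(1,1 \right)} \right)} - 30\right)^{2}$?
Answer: $900$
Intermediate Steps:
$Q{\left(r \right)} = 0$ ($Q{\left(r \right)} = 3 - 3 = 0$)
$y{\left(M,n \right)} = 2 M$
$K{\left(A,u \right)} = 0$ ($K{\left(A,u \right)} = 0 A = 0$)
$\left(K{\left(7,y{\left(1,1 \right)} \right)} - 30\right)^{2} = \left(0 - 30\right)^{2} = \left(-30\right)^{2} = 900$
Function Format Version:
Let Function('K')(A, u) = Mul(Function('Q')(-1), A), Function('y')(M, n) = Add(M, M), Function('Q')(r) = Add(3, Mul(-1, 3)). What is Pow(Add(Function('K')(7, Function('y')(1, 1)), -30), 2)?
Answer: 900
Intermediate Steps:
Function('Q')(r) = 0 (Function('Q')(r) = Add(3, -3) = 0)
Function('y')(M, n) = Mul(2, M)
Function('K')(A, u) = 0 (Function('K')(A, u) = Mul(0, A) = 0)
Pow(Add(Function('K')(7, Function('y')(1, 1)), -30), 2) = Pow(Add(0, -30), 2) = Pow(-30, 2) = 900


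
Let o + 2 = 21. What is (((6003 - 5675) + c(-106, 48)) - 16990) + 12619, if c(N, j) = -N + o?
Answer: -3918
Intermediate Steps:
o = 19 (o = -2 + 21 = 19)
c(N, j) = 19 - N (c(N, j) = -N + 19 = 19 - N)
(((6003 - 5675) + c(-106, 48)) - 16990) + 12619 = (((6003 - 5675) + (19 - 1*(-106))) - 16990) + 12619 = ((328 + (19 + 106)) - 16990) + 12619 = ((328 + 125) - 16990) + 12619 = (453 - 16990) + 12619 = -16537 + 12619 = -3918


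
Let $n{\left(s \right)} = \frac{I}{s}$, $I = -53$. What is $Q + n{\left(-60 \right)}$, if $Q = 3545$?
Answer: $\frac{212753}{60} \approx 3545.9$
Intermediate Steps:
$n{\left(s \right)} = - \frac{53}{s}$
$Q + n{\left(-60 \right)} = 3545 - \frac{53}{-60} = 3545 - - \frac{53}{60} = 3545 + \frac{53}{60} = \frac{212753}{60}$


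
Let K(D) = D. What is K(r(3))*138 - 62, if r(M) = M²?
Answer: 1180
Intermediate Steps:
K(r(3))*138 - 62 = 3²*138 - 62 = 9*138 - 62 = 1242 - 62 = 1180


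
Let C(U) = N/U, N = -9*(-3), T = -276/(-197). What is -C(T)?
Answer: -1773/92 ≈ -19.272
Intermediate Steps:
T = 276/197 (T = -276*(-1/197) = 276/197 ≈ 1.4010)
N = 27
C(U) = 27/U
-C(T) = -27/276/197 = -27*197/276 = -1*1773/92 = -1773/92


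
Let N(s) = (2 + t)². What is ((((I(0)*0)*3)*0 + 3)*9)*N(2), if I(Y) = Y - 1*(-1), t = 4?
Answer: 972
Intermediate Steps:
N(s) = 36 (N(s) = (2 + 4)² = 6² = 36)
I(Y) = 1 + Y (I(Y) = Y + 1 = 1 + Y)
((((I(0)*0)*3)*0 + 3)*9)*N(2) = (((((1 + 0)*0)*3)*0 + 3)*9)*36 = ((((1*0)*3)*0 + 3)*9)*36 = (((0*3)*0 + 3)*9)*36 = ((0*0 + 3)*9)*36 = ((0 + 3)*9)*36 = (3*9)*36 = 27*36 = 972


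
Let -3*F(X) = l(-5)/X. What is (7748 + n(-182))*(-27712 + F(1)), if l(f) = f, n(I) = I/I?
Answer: -214727373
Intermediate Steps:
n(I) = 1
F(X) = 5/(3*X) (F(X) = -(-5)/(3*X) = 5/(3*X))
(7748 + n(-182))*(-27712 + F(1)) = (7748 + 1)*(-27712 + (5/3)/1) = 7749*(-27712 + (5/3)*1) = 7749*(-27712 + 5/3) = 7749*(-83131/3) = -214727373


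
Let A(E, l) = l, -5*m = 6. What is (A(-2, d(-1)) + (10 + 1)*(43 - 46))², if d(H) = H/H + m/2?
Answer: 26569/25 ≈ 1062.8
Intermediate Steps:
m = -6/5 (m = -⅕*6 = -6/5 ≈ -1.2000)
d(H) = ⅖ (d(H) = H/H - 6/5/2 = 1 - 6/5*½ = 1 - ⅗ = ⅖)
(A(-2, d(-1)) + (10 + 1)*(43 - 46))² = (⅖ + (10 + 1)*(43 - 46))² = (⅖ + 11*(-3))² = (⅖ - 33)² = (-163/5)² = 26569/25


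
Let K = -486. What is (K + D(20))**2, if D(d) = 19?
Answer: 218089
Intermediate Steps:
(K + D(20))**2 = (-486 + 19)**2 = (-467)**2 = 218089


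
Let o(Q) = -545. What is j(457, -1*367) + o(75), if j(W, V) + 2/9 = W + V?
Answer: -4097/9 ≈ -455.22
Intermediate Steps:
j(W, V) = -2/9 + V + W (j(W, V) = -2/9 + (W + V) = -2/9 + (V + W) = -2/9 + V + W)
j(457, -1*367) + o(75) = (-2/9 - 1*367 + 457) - 545 = (-2/9 - 367 + 457) - 545 = 808/9 - 545 = -4097/9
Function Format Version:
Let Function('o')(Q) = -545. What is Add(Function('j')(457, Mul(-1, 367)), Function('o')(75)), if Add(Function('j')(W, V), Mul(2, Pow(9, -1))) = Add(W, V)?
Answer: Rational(-4097, 9) ≈ -455.22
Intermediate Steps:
Function('j')(W, V) = Add(Rational(-2, 9), V, W) (Function('j')(W, V) = Add(Rational(-2, 9), Add(W, V)) = Add(Rational(-2, 9), Add(V, W)) = Add(Rational(-2, 9), V, W))
Add(Function('j')(457, Mul(-1, 367)), Function('o')(75)) = Add(Add(Rational(-2, 9), Mul(-1, 367), 457), -545) = Add(Add(Rational(-2, 9), -367, 457), -545) = Add(Rational(808, 9), -545) = Rational(-4097, 9)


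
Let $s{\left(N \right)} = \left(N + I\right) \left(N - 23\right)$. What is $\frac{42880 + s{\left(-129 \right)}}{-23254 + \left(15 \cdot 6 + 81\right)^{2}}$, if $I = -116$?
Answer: $\frac{80120}{5987} \approx 13.382$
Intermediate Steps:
$s{\left(N \right)} = \left(-116 + N\right) \left(-23 + N\right)$ ($s{\left(N \right)} = \left(N - 116\right) \left(N - 23\right) = \left(-116 + N\right) \left(-23 + N\right)$)
$\frac{42880 + s{\left(-129 \right)}}{-23254 + \left(15 \cdot 6 + 81\right)^{2}} = \frac{42880 + \left(2668 + \left(-129\right)^{2} - -17931\right)}{-23254 + \left(15 \cdot 6 + 81\right)^{2}} = \frac{42880 + \left(2668 + 16641 + 17931\right)}{-23254 + \left(90 + 81\right)^{2}} = \frac{42880 + 37240}{-23254 + 171^{2}} = \frac{80120}{-23254 + 29241} = \frac{80120}{5987}$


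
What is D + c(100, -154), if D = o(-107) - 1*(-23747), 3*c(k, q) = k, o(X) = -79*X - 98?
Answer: 96406/3 ≈ 32135.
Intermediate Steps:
o(X) = -98 - 79*X
c(k, q) = k/3
D = 32102 (D = (-98 - 79*(-107)) - 1*(-23747) = (-98 + 8453) + 23747 = 8355 + 23747 = 32102)
D + c(100, -154) = 32102 + (⅓)*100 = 32102 + 100/3 = 96406/3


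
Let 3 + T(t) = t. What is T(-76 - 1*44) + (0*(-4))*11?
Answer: -123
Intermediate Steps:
T(t) = -3 + t
T(-76 - 1*44) + (0*(-4))*11 = (-3 + (-76 - 1*44)) + (0*(-4))*11 = (-3 + (-76 - 44)) + 0*11 = (-3 - 120) + 0 = -123 + 0 = -123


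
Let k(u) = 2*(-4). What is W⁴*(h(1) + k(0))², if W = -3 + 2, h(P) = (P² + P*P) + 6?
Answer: 0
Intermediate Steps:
k(u) = -8
h(P) = 6 + 2*P² (h(P) = (P² + P²) + 6 = 2*P² + 6 = 6 + 2*P²)
W = -1
W⁴*(h(1) + k(0))² = (-1)⁴*((6 + 2*1²) - 8)² = 1*((6 + 2*1) - 8)² = 1*((6 + 2) - 8)² = 1*(8 - 8)² = 1*0² = 1*0 = 0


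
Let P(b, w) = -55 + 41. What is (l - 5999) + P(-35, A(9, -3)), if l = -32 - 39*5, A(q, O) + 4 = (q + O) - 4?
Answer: -6240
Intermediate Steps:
A(q, O) = -8 + O + q (A(q, O) = -4 + ((q + O) - 4) = -4 + ((O + q) - 4) = -4 + (-4 + O + q) = -8 + O + q)
P(b, w) = -14
l = -227 (l = -32 - 195 = -227)
(l - 5999) + P(-35, A(9, -3)) = (-227 - 5999) - 14 = -6226 - 14 = -6240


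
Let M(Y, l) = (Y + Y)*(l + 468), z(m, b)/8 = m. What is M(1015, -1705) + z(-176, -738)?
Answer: -2512518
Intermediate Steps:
z(m, b) = 8*m
M(Y, l) = 2*Y*(468 + l) (M(Y, l) = (2*Y)*(468 + l) = 2*Y*(468 + l))
M(1015, -1705) + z(-176, -738) = 2*1015*(468 - 1705) + 8*(-176) = 2*1015*(-1237) - 1408 = -2511110 - 1408 = -2512518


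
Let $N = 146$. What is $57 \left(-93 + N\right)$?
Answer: $3021$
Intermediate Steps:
$57 \left(-93 + N\right) = 57 \left(-93 + 146\right) = 57 \cdot 53 = 3021$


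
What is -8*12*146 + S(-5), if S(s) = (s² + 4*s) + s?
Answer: -14016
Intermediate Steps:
S(s) = s² + 5*s
-8*12*146 + S(-5) = -8*12*146 - 5*(5 - 5) = -96*146 - 5*0 = -14016 + 0 = -14016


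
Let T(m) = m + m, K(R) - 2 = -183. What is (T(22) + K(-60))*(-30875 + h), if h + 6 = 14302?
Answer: 2271323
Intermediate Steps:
K(R) = -181 (K(R) = 2 - 183 = -181)
h = 14296 (h = -6 + 14302 = 14296)
T(m) = 2*m
(T(22) + K(-60))*(-30875 + h) = (2*22 - 181)*(-30875 + 14296) = (44 - 181)*(-16579) = -137*(-16579) = 2271323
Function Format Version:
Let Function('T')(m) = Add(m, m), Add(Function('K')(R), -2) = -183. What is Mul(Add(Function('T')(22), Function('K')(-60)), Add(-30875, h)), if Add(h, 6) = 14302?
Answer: 2271323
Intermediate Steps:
Function('K')(R) = -181 (Function('K')(R) = Add(2, -183) = -181)
h = 14296 (h = Add(-6, 14302) = 14296)
Function('T')(m) = Mul(2, m)
Mul(Add(Function('T')(22), Function('K')(-60)), Add(-30875, h)) = Mul(Add(Mul(2, 22), -181), Add(-30875, 14296)) = Mul(Add(44, -181), -16579) = Mul(-137, -16579) = 2271323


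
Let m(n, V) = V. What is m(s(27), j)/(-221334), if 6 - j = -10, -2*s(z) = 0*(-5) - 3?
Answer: -8/110667 ≈ -7.2289e-5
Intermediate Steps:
s(z) = 3/2 (s(z) = -(0*(-5) - 3)/2 = -(0 - 3)/2 = -½*(-3) = 3/2)
j = 16 (j = 6 - 1*(-10) = 6 + 10 = 16)
m(s(27), j)/(-221334) = 16/(-221334) = 16*(-1/221334) = -8/110667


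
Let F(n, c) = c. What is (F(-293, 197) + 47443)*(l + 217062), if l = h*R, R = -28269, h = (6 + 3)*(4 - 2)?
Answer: -13900399200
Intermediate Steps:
h = 18 (h = 9*2 = 18)
l = -508842 (l = 18*(-28269) = -508842)
(F(-293, 197) + 47443)*(l + 217062) = (197 + 47443)*(-508842 + 217062) = 47640*(-291780) = -13900399200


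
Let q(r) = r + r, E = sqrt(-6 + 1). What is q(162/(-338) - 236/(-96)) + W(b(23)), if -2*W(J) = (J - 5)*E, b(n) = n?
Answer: 8027/2028 - 9*I*sqrt(5) ≈ 3.9581 - 20.125*I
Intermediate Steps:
E = I*sqrt(5) (E = sqrt(-5) = I*sqrt(5) ≈ 2.2361*I)
W(J) = -I*sqrt(5)*(-5 + J)/2 (W(J) = -(J - 5)*I*sqrt(5)/2 = -(-5 + J)*I*sqrt(5)/2 = -I*sqrt(5)*(-5 + J)/2)
q(r) = 2*r
q(162/(-338) - 236/(-96)) + W(b(23)) = 2*(162/(-338) - 236/(-96)) + I*sqrt(5)*(5 - 1*23)/2 = 2*(162*(-1/338) - 236*(-1/96)) + I*sqrt(5)*(5 - 23)/2 = 2*(-81/169 + 59/24) + (1/2)*I*sqrt(5)*(-18) = 2*(8027/4056) - 9*I*sqrt(5) = 8027/2028 - 9*I*sqrt(5)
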